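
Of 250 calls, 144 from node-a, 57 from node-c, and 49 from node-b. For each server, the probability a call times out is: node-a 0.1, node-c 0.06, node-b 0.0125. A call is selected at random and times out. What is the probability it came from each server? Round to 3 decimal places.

Compute prior × likelihood for every hypothesis:
  node-a: 0.576 × 0.1 = 0.0576
  node-c: 0.228 × 0.06 = 0.01368
  node-b: 0.196 × 0.0125 = 0.00245
Total = 0.07373.
P(node-a | timeout) = 0.0576/0.07373 ≈ 0.781
P(node-c | timeout) = 0.01368/0.07373 ≈ 0.186
P(node-b | timeout) = 0.00245/0.07373 ≈ 0.033
(Check: 0.781+0.186+0.033 = 1.000.)

node-a 0.781, node-c 0.186, node-b 0.033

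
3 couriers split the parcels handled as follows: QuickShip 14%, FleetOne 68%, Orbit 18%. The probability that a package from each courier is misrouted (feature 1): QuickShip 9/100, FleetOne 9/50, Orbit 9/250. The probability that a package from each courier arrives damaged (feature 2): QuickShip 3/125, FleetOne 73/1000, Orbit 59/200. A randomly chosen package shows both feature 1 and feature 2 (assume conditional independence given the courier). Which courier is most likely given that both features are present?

FleetOne

By Bayes' rule, posterior ∝ prior × likelihood:
  QuickShip: 0.14 × 0.09 × 0.024 = 0.0003024
  FleetOne: 0.68 × 0.18 × 0.073 = 0.0089352
  Orbit: 0.18 × 0.036 × 0.295 = 0.0019116
Total = 0.0111492.
Largest term belongs to FleetOne, so FleetOne is most probable.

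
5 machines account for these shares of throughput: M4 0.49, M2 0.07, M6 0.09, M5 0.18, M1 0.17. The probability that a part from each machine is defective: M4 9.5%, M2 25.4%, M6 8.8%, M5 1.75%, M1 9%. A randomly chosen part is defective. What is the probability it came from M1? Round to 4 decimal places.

0.1687

Prior × likelihood for each hypothesis:
  M4: 0.49 × 0.095 = 0.04655
  M2: 0.07 × 0.254 = 0.01778
  M6: 0.09 × 0.088 = 0.00792
  M5: 0.18 × 0.0175 = 0.00315
  M1: 0.17 × 0.09 = 0.0153
Sum = 0.0907.
P(M1 | evidence) = 0.0153 / 0.0907 ≈ 0.1687.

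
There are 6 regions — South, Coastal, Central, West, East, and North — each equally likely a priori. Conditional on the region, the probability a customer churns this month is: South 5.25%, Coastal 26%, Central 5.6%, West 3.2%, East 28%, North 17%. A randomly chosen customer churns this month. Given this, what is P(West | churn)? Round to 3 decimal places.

0.038

With a uniform prior (1/6 each), posterior ∝ likelihood:
  South: 0.0525
  Coastal: 0.26
  Central: 0.056
  West: 0.032
  East: 0.28
  North: 0.17
Sum = 0.8505.
P(West | evidence) = 0.032 / 0.8505 ≈ 0.038.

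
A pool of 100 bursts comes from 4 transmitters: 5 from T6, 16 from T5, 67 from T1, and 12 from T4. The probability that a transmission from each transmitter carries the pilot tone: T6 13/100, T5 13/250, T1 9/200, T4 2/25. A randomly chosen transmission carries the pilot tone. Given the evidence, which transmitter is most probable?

Compute prior × likelihood for every hypothesis:
  T6: 0.05 × 0.13 = 0.0065
  T5: 0.16 × 0.052 = 0.00832
  T1: 0.67 × 0.045 = 0.03015
  T4: 0.12 × 0.08 = 0.0096
Normalizing constant = 0.05457.
Largest term belongs to T1, so T1 is most probable.

T1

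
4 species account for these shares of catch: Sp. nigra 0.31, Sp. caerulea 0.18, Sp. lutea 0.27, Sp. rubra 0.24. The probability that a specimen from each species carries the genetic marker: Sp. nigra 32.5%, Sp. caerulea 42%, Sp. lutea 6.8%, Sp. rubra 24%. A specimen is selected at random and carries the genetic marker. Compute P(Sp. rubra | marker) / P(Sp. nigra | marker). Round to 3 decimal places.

0.572

Prior × likelihood for each hypothesis:
  Sp. nigra: 0.31 × 0.325 = 0.10075
  Sp. caerulea: 0.18 × 0.42 = 0.0756
  Sp. lutea: 0.27 × 0.068 = 0.01836
  Sp. rubra: 0.24 × 0.24 = 0.0576
Normalizing constant = 0.25231.
The ratio is 0.0576 / 0.10075 (the normalizer cancels) = 0.572.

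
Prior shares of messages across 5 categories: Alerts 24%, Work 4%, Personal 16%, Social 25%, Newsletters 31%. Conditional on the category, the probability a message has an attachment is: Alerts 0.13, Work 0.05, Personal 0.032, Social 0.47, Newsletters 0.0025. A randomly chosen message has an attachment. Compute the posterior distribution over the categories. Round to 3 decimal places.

Prior × likelihood for each hypothesis:
  Alerts: 0.24 × 0.13 = 0.0312
  Work: 0.04 × 0.05 = 0.002
  Personal: 0.16 × 0.032 = 0.00512
  Social: 0.25 × 0.47 = 0.1175
  Newsletters: 0.31 × 0.0025 = 0.000775
Sum = 0.156595.
P(Alerts | attachment) = 0.0312/0.156595 ≈ 0.199
P(Work | attachment) = 0.002/0.156595 ≈ 0.013
P(Personal | attachment) = 0.00512/0.156595 ≈ 0.033
P(Social | attachment) = 0.1175/0.156595 ≈ 0.750
P(Newsletters | attachment) = 0.000775/0.156595 ≈ 0.005

Alerts 0.199, Work 0.013, Personal 0.033, Social 0.750, Newsletters 0.005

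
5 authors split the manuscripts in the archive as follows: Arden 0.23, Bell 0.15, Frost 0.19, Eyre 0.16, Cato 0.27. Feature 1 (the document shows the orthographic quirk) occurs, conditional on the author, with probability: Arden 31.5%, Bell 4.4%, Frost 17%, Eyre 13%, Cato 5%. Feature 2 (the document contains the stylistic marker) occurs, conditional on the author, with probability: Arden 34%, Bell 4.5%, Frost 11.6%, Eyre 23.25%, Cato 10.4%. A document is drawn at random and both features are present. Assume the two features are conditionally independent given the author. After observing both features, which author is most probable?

Arden

Compute prior × likelihood for every hypothesis:
  Arden: 0.23 × 0.315 × 0.34 = 0.024633
  Bell: 0.15 × 0.044 × 0.045 = 0.000297
  Frost: 0.19 × 0.17 × 0.116 = 0.0037468
  Eyre: 0.16 × 0.13 × 0.2325 = 0.004836
  Cato: 0.27 × 0.05 × 0.104 = 0.001404
Total = 0.0349168.
Largest term belongs to Arden, so Arden is most probable.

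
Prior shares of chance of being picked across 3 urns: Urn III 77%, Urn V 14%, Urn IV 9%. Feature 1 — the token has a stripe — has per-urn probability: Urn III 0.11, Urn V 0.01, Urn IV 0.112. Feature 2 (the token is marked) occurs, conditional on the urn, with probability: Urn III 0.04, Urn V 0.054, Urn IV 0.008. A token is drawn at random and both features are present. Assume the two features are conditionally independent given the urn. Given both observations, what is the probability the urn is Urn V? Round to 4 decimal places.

0.0213

By Bayes' rule, posterior ∝ prior × likelihood:
  Urn III: 0.77 × 0.11 × 0.04 = 0.003388
  Urn V: 0.14 × 0.01 × 0.054 = 0.0000756
  Urn IV: 0.09 × 0.112 × 0.008 = 0.00008064
Sum = 0.00354424.
P(Urn V | evidence) = 0.0000756 / 0.00354424 ≈ 0.0213.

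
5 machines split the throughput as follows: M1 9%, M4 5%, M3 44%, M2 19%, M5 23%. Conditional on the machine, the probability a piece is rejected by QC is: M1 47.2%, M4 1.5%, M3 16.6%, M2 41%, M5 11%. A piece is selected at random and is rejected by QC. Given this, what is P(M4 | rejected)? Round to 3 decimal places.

0.003

Prior × likelihood for each hypothesis:
  M1: 0.09 × 0.472 = 0.04248
  M4: 0.05 × 0.015 = 0.00075
  M3: 0.44 × 0.166 = 0.07304
  M2: 0.19 × 0.41 = 0.0779
  M5: 0.23 × 0.11 = 0.0253
Normalizing constant = 0.21947.
P(M4 | evidence) = 0.00075 / 0.21947 ≈ 0.003.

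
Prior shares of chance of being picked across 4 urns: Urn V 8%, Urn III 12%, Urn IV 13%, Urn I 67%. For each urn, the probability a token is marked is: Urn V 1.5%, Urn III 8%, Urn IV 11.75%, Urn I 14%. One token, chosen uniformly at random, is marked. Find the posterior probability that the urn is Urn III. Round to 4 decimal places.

Unnormalized posteriors (prior × likelihood):
  Urn V: 0.08 × 0.015 = 0.0012
  Urn III: 0.12 × 0.08 = 0.0096
  Urn IV: 0.13 × 0.1175 = 0.015275
  Urn I: 0.67 × 0.14 = 0.0938
Normalizing constant = 0.119875.
P(Urn III | evidence) = 0.0096 / 0.119875 ≈ 0.0801.

0.0801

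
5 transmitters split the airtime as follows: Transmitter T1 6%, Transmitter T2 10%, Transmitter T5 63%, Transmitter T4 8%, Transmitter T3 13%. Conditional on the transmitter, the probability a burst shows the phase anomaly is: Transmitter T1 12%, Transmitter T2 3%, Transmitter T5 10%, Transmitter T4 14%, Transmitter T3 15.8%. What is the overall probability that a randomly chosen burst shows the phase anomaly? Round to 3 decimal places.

Prior × likelihood for each hypothesis:
  Transmitter T1: 0.06 × 0.12 = 0.0072
  Transmitter T2: 0.1 × 0.03 = 0.003
  Transmitter T5: 0.63 × 0.1 = 0.063
  Transmitter T4: 0.08 × 0.14 = 0.0112
  Transmitter T3: 0.13 × 0.158 = 0.02054
P(anomaly) = 0.0072 + 0.003 + 0.063 + 0.0112 + 0.02054 = 0.10494 → 0.105.

0.105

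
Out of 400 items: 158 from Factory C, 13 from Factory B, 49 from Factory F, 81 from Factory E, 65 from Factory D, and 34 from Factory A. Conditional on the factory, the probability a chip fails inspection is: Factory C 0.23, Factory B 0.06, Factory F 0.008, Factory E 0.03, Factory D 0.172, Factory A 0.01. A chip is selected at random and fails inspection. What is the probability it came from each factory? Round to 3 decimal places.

By Bayes' rule, posterior ∝ prior × likelihood:
  Factory C: 0.395 × 0.23 = 0.09085
  Factory B: 0.0325 × 0.06 = 0.00195
  Factory F: 0.1225 × 0.008 = 0.00098
  Factory E: 0.2025 × 0.03 = 0.006075
  Factory D: 0.1625 × 0.172 = 0.02795
  Factory A: 0.085 × 0.01 = 0.00085
Sum = 0.128655.
P(Factory C | nonconforming) = 0.09085/0.128655 ≈ 0.706
P(Factory B | nonconforming) = 0.00195/0.128655 ≈ 0.015
P(Factory F | nonconforming) = 0.00098/0.128655 ≈ 0.008
P(Factory E | nonconforming) = 0.006075/0.128655 ≈ 0.047
P(Factory D | nonconforming) = 0.02795/0.128655 ≈ 0.217
P(Factory A | nonconforming) = 0.00085/0.128655 ≈ 0.007
(Check: 0.706+0.015+0.008+0.047+0.217+0.007 = 1.000.)

Factory C 0.706, Factory B 0.015, Factory F 0.008, Factory E 0.047, Factory D 0.217, Factory A 0.007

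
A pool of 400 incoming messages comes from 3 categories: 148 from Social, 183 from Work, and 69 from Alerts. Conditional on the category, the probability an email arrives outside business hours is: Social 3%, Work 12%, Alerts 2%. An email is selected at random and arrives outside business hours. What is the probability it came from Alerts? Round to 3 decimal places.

0.050

Unnormalized posteriors (prior × likelihood):
  Social: 0.37 × 0.03 = 0.0111
  Work: 0.4575 × 0.12 = 0.0549
  Alerts: 0.1725 × 0.02 = 0.00345
Total = 0.06945.
P(Alerts | evidence) = 0.00345 / 0.06945 ≈ 0.050.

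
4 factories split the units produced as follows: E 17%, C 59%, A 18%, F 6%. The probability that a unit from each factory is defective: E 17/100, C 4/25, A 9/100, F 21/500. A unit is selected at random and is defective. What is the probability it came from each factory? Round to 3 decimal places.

By Bayes' rule, posterior ∝ prior × likelihood:
  E: 0.17 × 0.17 = 0.0289
  C: 0.59 × 0.16 = 0.0944
  A: 0.18 × 0.09 = 0.0162
  F: 0.06 × 0.042 = 0.00252
Sum = 0.14202.
P(E | defective) = 0.0289/0.14202 ≈ 0.203
P(C | defective) = 0.0944/0.14202 ≈ 0.665
P(A | defective) = 0.0162/0.14202 ≈ 0.114
P(F | defective) = 0.00252/0.14202 ≈ 0.018

E 0.203, C 0.665, A 0.114, F 0.018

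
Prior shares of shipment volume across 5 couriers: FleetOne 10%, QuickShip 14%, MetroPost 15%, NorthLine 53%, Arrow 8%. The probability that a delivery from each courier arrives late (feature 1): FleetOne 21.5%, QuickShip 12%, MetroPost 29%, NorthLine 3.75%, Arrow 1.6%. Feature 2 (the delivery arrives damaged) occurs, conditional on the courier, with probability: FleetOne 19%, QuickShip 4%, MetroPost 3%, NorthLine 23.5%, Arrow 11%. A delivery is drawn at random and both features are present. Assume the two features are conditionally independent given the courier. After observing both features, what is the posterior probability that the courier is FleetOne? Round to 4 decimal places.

Unnormalized posteriors (prior × likelihood):
  FleetOne: 0.1 × 0.215 × 0.19 = 0.004085
  QuickShip: 0.14 × 0.12 × 0.04 = 0.000672
  MetroPost: 0.15 × 0.29 × 0.03 = 0.001305
  NorthLine: 0.53 × 0.0375 × 0.235 = 0.004670625
  Arrow: 0.08 × 0.016 × 0.11 = 0.0001408
Normalizing constant = 0.010873425.
P(FleetOne | evidence) = 0.004085 / 0.010873425 ≈ 0.3757.

0.3757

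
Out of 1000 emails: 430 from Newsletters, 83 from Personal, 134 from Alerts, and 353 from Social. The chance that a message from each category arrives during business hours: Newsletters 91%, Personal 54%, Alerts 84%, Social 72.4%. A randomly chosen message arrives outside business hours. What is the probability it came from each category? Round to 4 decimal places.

Newsletters 0.1977, Personal 0.1950, Alerts 0.1095, Social 0.4977

Taking complements, P(off-hours | each) = Newsletters 0.09, Personal 0.46, Alerts 0.16, Social 0.276.
Prior × likelihood for each hypothesis:
  Newsletters: 0.43 × 0.09 = 0.0387
  Personal: 0.083 × 0.46 = 0.03818
  Alerts: 0.134 × 0.16 = 0.02144
  Social: 0.353 × 0.276 = 0.097428
Normalizing constant = 0.195748.
P(Newsletters | off-hours) = 0.0387/0.195748 ≈ 0.1977
P(Personal | off-hours) = 0.03818/0.195748 ≈ 0.1950
P(Alerts | off-hours) = 0.02144/0.195748 ≈ 0.1095
P(Social | off-hours) = 0.097428/0.195748 ≈ 0.4977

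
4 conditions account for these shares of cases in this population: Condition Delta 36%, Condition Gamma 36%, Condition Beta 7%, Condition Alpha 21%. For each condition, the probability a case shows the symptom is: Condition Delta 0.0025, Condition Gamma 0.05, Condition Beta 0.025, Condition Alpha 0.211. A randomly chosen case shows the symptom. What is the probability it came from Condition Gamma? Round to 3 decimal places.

By Bayes' rule, posterior ∝ prior × likelihood:
  Condition Delta: 0.36 × 0.0025 = 0.0009
  Condition Gamma: 0.36 × 0.05 = 0.018
  Condition Beta: 0.07 × 0.025 = 0.00175
  Condition Alpha: 0.21 × 0.211 = 0.04431
Sum = 0.06496.
P(Condition Gamma | evidence) = 0.018 / 0.06496 ≈ 0.277.

0.277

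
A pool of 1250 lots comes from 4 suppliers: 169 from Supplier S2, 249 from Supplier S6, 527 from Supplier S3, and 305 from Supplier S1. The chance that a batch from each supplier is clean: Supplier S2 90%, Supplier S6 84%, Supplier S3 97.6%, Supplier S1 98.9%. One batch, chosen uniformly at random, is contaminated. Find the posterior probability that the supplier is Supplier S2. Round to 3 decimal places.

Taking complements, P(contaminated | each) = Supplier S2 0.1, Supplier S6 0.16, Supplier S3 0.024, Supplier S1 0.011.
Prior × likelihood for each hypothesis:
  Supplier S2: 0.1352 × 0.1 = 0.01352
  Supplier S6: 0.1992 × 0.16 = 0.031872
  Supplier S3: 0.4216 × 0.024 = 0.0101184
  Supplier S1: 0.244 × 0.011 = 0.002684
Sum = 0.0581944.
P(Supplier S2 | evidence) = 0.01352 / 0.0581944 ≈ 0.232.

0.232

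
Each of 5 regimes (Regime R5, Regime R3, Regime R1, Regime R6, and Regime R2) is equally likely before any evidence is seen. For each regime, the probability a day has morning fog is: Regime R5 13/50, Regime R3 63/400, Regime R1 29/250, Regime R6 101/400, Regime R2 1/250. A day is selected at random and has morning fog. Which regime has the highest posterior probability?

Regime R5

Since the prior is uniform, the posterior is proportional to the likelihood:
  Regime R5: 0.26
  Regime R3: 0.1575
  Regime R1: 0.116
  Regime R6: 0.2525
  Regime R2: 0.004
Total = 0.79.
Largest term belongs to Regime R5, so Regime R5 is most probable.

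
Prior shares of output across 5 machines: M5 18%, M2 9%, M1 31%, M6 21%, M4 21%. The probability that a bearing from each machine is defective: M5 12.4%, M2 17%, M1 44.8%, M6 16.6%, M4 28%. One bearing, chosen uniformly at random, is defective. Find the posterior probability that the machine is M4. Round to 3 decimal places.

Prior × likelihood for each hypothesis:
  M5: 0.18 × 0.124 = 0.02232
  M2: 0.09 × 0.17 = 0.0153
  M1: 0.31 × 0.448 = 0.13888
  M6: 0.21 × 0.166 = 0.03486
  M4: 0.21 × 0.28 = 0.0588
Sum = 0.27016.
P(M4 | evidence) = 0.0588 / 0.27016 ≈ 0.218.

0.218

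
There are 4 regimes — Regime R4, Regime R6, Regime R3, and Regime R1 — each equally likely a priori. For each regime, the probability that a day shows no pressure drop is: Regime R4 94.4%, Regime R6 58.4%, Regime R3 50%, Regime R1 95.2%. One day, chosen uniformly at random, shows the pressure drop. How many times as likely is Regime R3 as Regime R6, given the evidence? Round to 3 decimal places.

1.202

Taking complements, P(drop | each) = Regime R4 0.056, Regime R6 0.416, Regime R3 0.5, Regime R1 0.048.
Since the prior is uniform, the posterior is proportional to the likelihood:
  Regime R4: 0.056
  Regime R6: 0.416
  Regime R3: 0.5
  Regime R1: 0.048
Sum = 1.02.
The ratio is 0.5 / 0.416 (the normalizer cancels) = 1.202.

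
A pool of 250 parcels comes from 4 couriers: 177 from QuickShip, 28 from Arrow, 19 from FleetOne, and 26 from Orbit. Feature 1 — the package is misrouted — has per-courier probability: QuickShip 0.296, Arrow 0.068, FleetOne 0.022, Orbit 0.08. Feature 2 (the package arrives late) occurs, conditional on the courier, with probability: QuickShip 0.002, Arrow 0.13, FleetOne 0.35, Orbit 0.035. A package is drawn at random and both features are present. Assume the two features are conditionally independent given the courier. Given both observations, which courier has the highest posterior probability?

Unnormalized posteriors (prior × likelihood):
  QuickShip: 0.708 × 0.296 × 0.002 = 0.000419136
  Arrow: 0.112 × 0.068 × 0.13 = 0.00099008
  FleetOne: 0.076 × 0.022 × 0.35 = 0.0005852
  Orbit: 0.104 × 0.08 × 0.035 = 0.0002912
Sum = 0.002285616.
Largest term belongs to Arrow, so Arrow is most probable.

Arrow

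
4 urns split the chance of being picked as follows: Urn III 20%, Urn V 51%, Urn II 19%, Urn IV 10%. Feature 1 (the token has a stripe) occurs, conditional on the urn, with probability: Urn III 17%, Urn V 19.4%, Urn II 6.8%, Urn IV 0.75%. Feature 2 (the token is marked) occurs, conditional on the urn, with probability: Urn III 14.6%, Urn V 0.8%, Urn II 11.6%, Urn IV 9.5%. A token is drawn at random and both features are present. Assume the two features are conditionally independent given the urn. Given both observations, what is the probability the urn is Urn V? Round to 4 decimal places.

0.1081

Unnormalized posteriors (prior × likelihood):
  Urn III: 0.2 × 0.17 × 0.146 = 0.004964
  Urn V: 0.51 × 0.194 × 0.008 = 0.00079152
  Urn II: 0.19 × 0.068 × 0.116 = 0.00149872
  Urn IV: 0.1 × 0.0075 × 0.095 = 0.00007125
Total = 0.00732549.
P(Urn V | evidence) = 0.00079152 / 0.00732549 ≈ 0.1081.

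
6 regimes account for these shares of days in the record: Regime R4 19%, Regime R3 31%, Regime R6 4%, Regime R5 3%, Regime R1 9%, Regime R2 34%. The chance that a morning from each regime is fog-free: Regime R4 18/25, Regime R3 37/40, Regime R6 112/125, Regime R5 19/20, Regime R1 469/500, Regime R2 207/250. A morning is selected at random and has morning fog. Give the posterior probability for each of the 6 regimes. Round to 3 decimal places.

Taking complements, P(fog | each) = Regime R4 0.28, Regime R3 0.075, Regime R6 0.104, Regime R5 0.05, Regime R1 0.062, Regime R2 0.172.
Compute prior × likelihood for every hypothesis:
  Regime R4: 0.19 × 0.28 = 0.0532
  Regime R3: 0.31 × 0.075 = 0.02325
  Regime R6: 0.04 × 0.104 = 0.00416
  Regime R5: 0.03 × 0.05 = 0.0015
  Regime R1: 0.09 × 0.062 = 0.00558
  Regime R2: 0.34 × 0.172 = 0.05848
Sum = 0.14617.
P(Regime R4 | fog) = 0.0532/0.14617 ≈ 0.364
P(Regime R3 | fog) = 0.02325/0.14617 ≈ 0.159
P(Regime R6 | fog) = 0.00416/0.14617 ≈ 0.028
P(Regime R5 | fog) = 0.0015/0.14617 ≈ 0.010
P(Regime R1 | fog) = 0.00558/0.14617 ≈ 0.038
P(Regime R2 | fog) = 0.05848/0.14617 ≈ 0.400
(Check: 0.364+0.159+0.028+0.010+0.038+0.400 = 0.999.)

Regime R4 0.364, Regime R3 0.159, Regime R6 0.028, Regime R5 0.010, Regime R1 0.038, Regime R2 0.400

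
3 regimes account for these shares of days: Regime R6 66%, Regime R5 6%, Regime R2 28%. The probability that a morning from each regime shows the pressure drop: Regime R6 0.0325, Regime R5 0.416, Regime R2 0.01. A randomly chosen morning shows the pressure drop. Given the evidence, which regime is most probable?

Regime R5

Compute prior × likelihood for every hypothesis:
  Regime R6: 0.66 × 0.0325 = 0.02145
  Regime R5: 0.06 × 0.416 = 0.02496
  Regime R2: 0.28 × 0.01 = 0.0028
Sum = 0.04921.
Largest term belongs to Regime R5, so Regime R5 is most probable.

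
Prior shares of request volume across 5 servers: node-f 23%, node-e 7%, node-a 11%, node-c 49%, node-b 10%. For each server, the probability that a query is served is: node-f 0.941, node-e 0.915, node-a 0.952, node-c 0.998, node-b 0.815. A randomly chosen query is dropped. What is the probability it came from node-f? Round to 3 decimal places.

Taking complements, P(dropped | each) = node-f 0.059, node-e 0.085, node-a 0.048, node-c 0.002, node-b 0.185.
By Bayes' rule, posterior ∝ prior × likelihood:
  node-f: 0.23 × 0.059 = 0.01357
  node-e: 0.07 × 0.085 = 0.00595
  node-a: 0.11 × 0.048 = 0.00528
  node-c: 0.49 × 0.002 = 0.00098
  node-b: 0.1 × 0.185 = 0.0185
Normalizing constant = 0.04428.
P(node-f | evidence) = 0.01357 / 0.04428 ≈ 0.306.

0.306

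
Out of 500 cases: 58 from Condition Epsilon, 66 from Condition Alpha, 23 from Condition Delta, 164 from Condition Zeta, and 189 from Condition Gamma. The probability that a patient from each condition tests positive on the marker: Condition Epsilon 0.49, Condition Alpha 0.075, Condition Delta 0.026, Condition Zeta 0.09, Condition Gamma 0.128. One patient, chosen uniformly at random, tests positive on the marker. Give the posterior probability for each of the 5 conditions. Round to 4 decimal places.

Prior × likelihood for each hypothesis:
  Condition Epsilon: 0.116 × 0.49 = 0.05684
  Condition Alpha: 0.132 × 0.075 = 0.0099
  Condition Delta: 0.046 × 0.026 = 0.001196
  Condition Zeta: 0.328 × 0.09 = 0.02952
  Condition Gamma: 0.378 × 0.128 = 0.048384
Normalizing constant = 0.14584.
P(Condition Epsilon | marker-positive) = 0.05684/0.14584 ≈ 0.3897
P(Condition Alpha | marker-positive) = 0.0099/0.14584 ≈ 0.0679
P(Condition Delta | marker-positive) = 0.001196/0.14584 ≈ 0.0082
P(Condition Zeta | marker-positive) = 0.02952/0.14584 ≈ 0.2024
P(Condition Gamma | marker-positive) = 0.048384/0.14584 ≈ 0.3318

Condition Epsilon 0.3897, Condition Alpha 0.0679, Condition Delta 0.0082, Condition Zeta 0.2024, Condition Gamma 0.3318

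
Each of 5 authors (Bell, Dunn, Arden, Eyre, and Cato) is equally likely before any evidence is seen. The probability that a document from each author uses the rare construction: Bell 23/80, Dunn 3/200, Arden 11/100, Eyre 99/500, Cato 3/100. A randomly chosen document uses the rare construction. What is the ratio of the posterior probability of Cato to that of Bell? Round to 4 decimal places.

With a uniform prior (1/5 each), posterior ∝ likelihood:
  Bell: 0.2875
  Dunn: 0.015
  Arden: 0.11
  Eyre: 0.198
  Cato: 0.03
Total = 0.6405.
The ratio is 0.03 / 0.2875 (the normalizer cancels) = 0.1043.

0.1043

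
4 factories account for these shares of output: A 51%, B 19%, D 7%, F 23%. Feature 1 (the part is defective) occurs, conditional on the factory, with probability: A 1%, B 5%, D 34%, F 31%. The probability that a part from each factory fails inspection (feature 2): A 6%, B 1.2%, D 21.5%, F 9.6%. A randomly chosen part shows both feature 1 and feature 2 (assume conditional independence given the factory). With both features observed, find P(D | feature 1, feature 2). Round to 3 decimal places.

0.413

By Bayes' rule, posterior ∝ prior × likelihood:
  A: 0.51 × 0.01 × 0.06 = 0.000306
  B: 0.19 × 0.05 × 0.012 = 0.000114
  D: 0.07 × 0.34 × 0.215 = 0.005117
  F: 0.23 × 0.31 × 0.096 = 0.0068448
Normalizing constant = 0.0123818.
P(D | evidence) = 0.005117 / 0.0123818 ≈ 0.413.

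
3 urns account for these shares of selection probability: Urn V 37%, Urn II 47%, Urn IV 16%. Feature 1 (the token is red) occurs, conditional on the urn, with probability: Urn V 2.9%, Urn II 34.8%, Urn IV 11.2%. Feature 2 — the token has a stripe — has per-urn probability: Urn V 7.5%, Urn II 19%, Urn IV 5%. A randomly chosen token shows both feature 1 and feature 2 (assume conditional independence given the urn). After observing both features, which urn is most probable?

By Bayes' rule, posterior ∝ prior × likelihood:
  Urn V: 0.37 × 0.029 × 0.075 = 0.00080475
  Urn II: 0.47 × 0.348 × 0.19 = 0.0310764
  Urn IV: 0.16 × 0.112 × 0.05 = 0.000896
Sum = 0.03277715.
Largest term belongs to Urn II, so Urn II is most probable.

Urn II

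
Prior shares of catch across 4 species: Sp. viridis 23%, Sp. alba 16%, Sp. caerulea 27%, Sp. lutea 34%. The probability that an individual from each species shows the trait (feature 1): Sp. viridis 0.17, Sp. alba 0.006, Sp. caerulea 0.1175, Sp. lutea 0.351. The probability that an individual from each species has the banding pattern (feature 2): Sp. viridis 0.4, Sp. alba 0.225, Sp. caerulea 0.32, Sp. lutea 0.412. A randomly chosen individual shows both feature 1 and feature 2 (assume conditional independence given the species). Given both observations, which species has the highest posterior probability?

Sp. lutea

Unnormalized posteriors (prior × likelihood):
  Sp. viridis: 0.23 × 0.17 × 0.4 = 0.01564
  Sp. alba: 0.16 × 0.006 × 0.225 = 0.000216
  Sp. caerulea: 0.27 × 0.1175 × 0.32 = 0.010152
  Sp. lutea: 0.34 × 0.351 × 0.412 = 0.04916808
Sum = 0.07517608.
Largest term belongs to Sp. lutea, so Sp. lutea is most probable.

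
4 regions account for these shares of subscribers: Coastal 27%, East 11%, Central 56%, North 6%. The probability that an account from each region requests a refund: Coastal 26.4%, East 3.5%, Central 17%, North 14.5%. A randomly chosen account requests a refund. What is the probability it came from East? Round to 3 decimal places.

Prior × likelihood for each hypothesis:
  Coastal: 0.27 × 0.264 = 0.07128
  East: 0.11 × 0.035 = 0.00385
  Central: 0.56 × 0.17 = 0.0952
  North: 0.06 × 0.145 = 0.0087
Normalizing constant = 0.17903.
P(East | evidence) = 0.00385 / 0.17903 ≈ 0.022.

0.022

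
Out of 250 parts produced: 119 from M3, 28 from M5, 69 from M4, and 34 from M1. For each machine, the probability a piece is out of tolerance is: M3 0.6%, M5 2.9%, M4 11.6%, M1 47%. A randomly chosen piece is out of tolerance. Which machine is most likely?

M1

By Bayes' rule, posterior ∝ prior × likelihood:
  M3: 0.476 × 0.006 = 0.002856
  M5: 0.112 × 0.029 = 0.003248
  M4: 0.276 × 0.116 = 0.032016
  M1: 0.136 × 0.47 = 0.06392
Sum = 0.10204.
Largest term belongs to M1, so M1 is most probable.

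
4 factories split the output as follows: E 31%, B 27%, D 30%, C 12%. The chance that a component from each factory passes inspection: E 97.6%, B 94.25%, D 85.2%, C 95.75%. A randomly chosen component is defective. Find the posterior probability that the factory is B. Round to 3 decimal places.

Taking complements, P(defective | each) = E 0.024, B 0.0575, D 0.148, C 0.0425.
Prior × likelihood for each hypothesis:
  E: 0.31 × 0.024 = 0.00744
  B: 0.27 × 0.0575 = 0.015525
  D: 0.3 × 0.148 = 0.0444
  C: 0.12 × 0.0425 = 0.0051
Normalizing constant = 0.072465.
P(B | evidence) = 0.015525 / 0.072465 ≈ 0.214.

0.214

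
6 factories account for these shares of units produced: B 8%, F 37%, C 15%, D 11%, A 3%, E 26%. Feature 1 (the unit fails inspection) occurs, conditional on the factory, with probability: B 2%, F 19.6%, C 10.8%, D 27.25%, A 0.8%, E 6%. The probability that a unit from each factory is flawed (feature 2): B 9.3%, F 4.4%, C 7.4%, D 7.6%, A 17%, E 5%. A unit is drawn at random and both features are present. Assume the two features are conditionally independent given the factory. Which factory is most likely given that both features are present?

By Bayes' rule, posterior ∝ prior × likelihood:
  B: 0.08 × 0.02 × 0.093 = 0.0001488
  F: 0.37 × 0.196 × 0.044 = 0.00319088
  C: 0.15 × 0.108 × 0.074 = 0.0011988
  D: 0.11 × 0.2725 × 0.076 = 0.0022781
  A: 0.03 × 0.008 × 0.17 = 0.0000408
  E: 0.26 × 0.06 × 0.05 = 0.00078
Total = 0.00763738.
Largest term belongs to F, so F is most probable.

F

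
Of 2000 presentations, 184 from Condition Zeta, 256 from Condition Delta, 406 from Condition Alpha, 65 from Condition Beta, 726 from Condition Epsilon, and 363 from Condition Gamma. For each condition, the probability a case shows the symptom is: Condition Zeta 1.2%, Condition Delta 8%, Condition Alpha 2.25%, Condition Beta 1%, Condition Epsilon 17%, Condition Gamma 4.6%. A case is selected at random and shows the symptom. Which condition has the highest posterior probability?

Condition Epsilon

By Bayes' rule, posterior ∝ prior × likelihood:
  Condition Zeta: 0.092 × 0.012 = 0.001104
  Condition Delta: 0.128 × 0.08 = 0.01024
  Condition Alpha: 0.203 × 0.0225 = 0.0045675
  Condition Beta: 0.0325 × 0.01 = 0.000325
  Condition Epsilon: 0.363 × 0.17 = 0.06171
  Condition Gamma: 0.1815 × 0.046 = 0.008349
Total = 0.0862955.
Largest term belongs to Condition Epsilon, so Condition Epsilon is most probable.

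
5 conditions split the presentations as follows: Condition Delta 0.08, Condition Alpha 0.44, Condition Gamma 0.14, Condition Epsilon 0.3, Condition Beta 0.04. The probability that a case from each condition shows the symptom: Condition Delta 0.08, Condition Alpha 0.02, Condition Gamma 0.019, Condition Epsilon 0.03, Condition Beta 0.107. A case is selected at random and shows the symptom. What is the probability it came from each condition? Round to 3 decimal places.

Condition Delta 0.206, Condition Alpha 0.283, Condition Gamma 0.085, Condition Epsilon 0.289, Condition Beta 0.137

Unnormalized posteriors (prior × likelihood):
  Condition Delta: 0.08 × 0.08 = 0.0064
  Condition Alpha: 0.44 × 0.02 = 0.0088
  Condition Gamma: 0.14 × 0.019 = 0.00266
  Condition Epsilon: 0.3 × 0.03 = 0.009
  Condition Beta: 0.04 × 0.107 = 0.00428
Sum = 0.03114.
P(Condition Delta | symptomatic) = 0.0064/0.03114 ≈ 0.206
P(Condition Alpha | symptomatic) = 0.0088/0.03114 ≈ 0.283
P(Condition Gamma | symptomatic) = 0.00266/0.03114 ≈ 0.085
P(Condition Epsilon | symptomatic) = 0.009/0.03114 ≈ 0.289
P(Condition Beta | symptomatic) = 0.00428/0.03114 ≈ 0.137
(Check: 0.206+0.283+0.085+0.289+0.137 = 1.000.)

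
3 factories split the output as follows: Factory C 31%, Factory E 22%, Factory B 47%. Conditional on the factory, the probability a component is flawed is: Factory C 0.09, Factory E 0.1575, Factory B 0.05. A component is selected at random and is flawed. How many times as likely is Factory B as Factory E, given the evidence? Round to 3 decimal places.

0.678

Compute prior × likelihood for every hypothesis:
  Factory C: 0.31 × 0.09 = 0.0279
  Factory E: 0.22 × 0.1575 = 0.03465
  Factory B: 0.47 × 0.05 = 0.0235
Normalizing constant = 0.08605.
The ratio is 0.0235 / 0.03465 (the normalizer cancels) = 0.678.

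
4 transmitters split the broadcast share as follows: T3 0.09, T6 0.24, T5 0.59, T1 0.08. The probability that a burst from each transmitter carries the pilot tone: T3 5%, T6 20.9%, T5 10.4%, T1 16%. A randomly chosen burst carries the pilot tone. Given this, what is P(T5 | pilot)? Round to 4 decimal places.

0.4763

By Bayes' rule, posterior ∝ prior × likelihood:
  T3: 0.09 × 0.05 = 0.0045
  T6: 0.24 × 0.209 = 0.05016
  T5: 0.59 × 0.104 = 0.06136
  T1: 0.08 × 0.16 = 0.0128
Sum = 0.12882.
P(T5 | evidence) = 0.06136 / 0.12882 ≈ 0.4763.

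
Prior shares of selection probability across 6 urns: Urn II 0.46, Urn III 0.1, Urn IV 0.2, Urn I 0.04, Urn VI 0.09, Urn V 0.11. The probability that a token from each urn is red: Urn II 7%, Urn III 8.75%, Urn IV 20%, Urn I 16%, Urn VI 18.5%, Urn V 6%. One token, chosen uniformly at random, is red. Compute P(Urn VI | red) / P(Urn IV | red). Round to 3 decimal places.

0.416

By Bayes' rule, posterior ∝ prior × likelihood:
  Urn II: 0.46 × 0.07 = 0.0322
  Urn III: 0.1 × 0.0875 = 0.00875
  Urn IV: 0.2 × 0.2 = 0.04
  Urn I: 0.04 × 0.16 = 0.0064
  Urn VI: 0.09 × 0.185 = 0.01665
  Urn V: 0.11 × 0.06 = 0.0066
Total = 0.1106.
The ratio is 0.01665 / 0.04 (the normalizer cancels) = 0.416.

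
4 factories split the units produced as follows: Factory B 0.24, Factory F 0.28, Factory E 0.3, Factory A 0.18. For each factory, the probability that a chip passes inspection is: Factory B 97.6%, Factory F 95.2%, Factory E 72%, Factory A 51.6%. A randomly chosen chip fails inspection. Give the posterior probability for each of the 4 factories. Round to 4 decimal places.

Factory B 0.0303, Factory F 0.0706, Factory E 0.4414, Factory A 0.4578

Taking complements, P(nonconforming | each) = Factory B 0.024, Factory F 0.048, Factory E 0.28, Factory A 0.484.
Compute prior × likelihood for every hypothesis:
  Factory B: 0.24 × 0.024 = 0.00576
  Factory F: 0.28 × 0.048 = 0.01344
  Factory E: 0.3 × 0.28 = 0.084
  Factory A: 0.18 × 0.484 = 0.08712
Total = 0.19032.
P(Factory B | nonconforming) = 0.00576/0.19032 ≈ 0.0303
P(Factory F | nonconforming) = 0.01344/0.19032 ≈ 0.0706
P(Factory E | nonconforming) = 0.084/0.19032 ≈ 0.4414
P(Factory A | nonconforming) = 0.08712/0.19032 ≈ 0.4578
(Check: 0.0303+0.0706+0.4414+0.4578 = 1.0001.)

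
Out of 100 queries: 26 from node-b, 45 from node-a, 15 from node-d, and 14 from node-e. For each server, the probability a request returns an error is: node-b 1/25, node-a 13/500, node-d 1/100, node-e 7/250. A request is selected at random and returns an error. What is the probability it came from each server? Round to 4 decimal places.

node-b 0.3779, node-a 0.4251, node-d 0.0545, node-e 0.1424

By Bayes' rule, posterior ∝ prior × likelihood:
  node-b: 0.26 × 0.04 = 0.0104
  node-a: 0.45 × 0.026 = 0.0117
  node-d: 0.15 × 0.01 = 0.0015
  node-e: 0.14 × 0.028 = 0.00392
Normalizing constant = 0.02752.
P(node-b | error) = 0.0104/0.02752 ≈ 0.3779
P(node-a | error) = 0.0117/0.02752 ≈ 0.4251
P(node-d | error) = 0.0015/0.02752 ≈ 0.0545
P(node-e | error) = 0.00392/0.02752 ≈ 0.1424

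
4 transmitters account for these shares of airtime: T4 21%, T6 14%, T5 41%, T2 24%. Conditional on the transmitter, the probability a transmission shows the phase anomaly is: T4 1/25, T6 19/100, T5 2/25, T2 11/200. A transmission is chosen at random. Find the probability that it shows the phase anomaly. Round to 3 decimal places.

0.081

By Bayes' rule, posterior ∝ prior × likelihood:
  T4: 0.21 × 0.04 = 0.0084
  T6: 0.14 × 0.19 = 0.0266
  T5: 0.41 × 0.08 = 0.0328
  T2: 0.24 × 0.055 = 0.0132
P(anomaly) = 0.0084 + 0.0266 + 0.0328 + 0.0132 = 0.081 → 0.081.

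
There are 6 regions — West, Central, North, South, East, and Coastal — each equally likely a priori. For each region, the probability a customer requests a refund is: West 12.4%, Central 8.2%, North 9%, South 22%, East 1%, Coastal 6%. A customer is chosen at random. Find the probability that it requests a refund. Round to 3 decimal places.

With a uniform prior (1/6 each), posterior ∝ likelihood:
  West: 0.124
  Central: 0.082
  North: 0.09
  South: 0.22
  East: 0.01
  Coastal: 0.06
P(refund) = (1/6) × (0.124 + 0.082 + 0.09 + 0.22 + 0.01 + 0.06) = 0.586/6 ≈ 0.098.

0.098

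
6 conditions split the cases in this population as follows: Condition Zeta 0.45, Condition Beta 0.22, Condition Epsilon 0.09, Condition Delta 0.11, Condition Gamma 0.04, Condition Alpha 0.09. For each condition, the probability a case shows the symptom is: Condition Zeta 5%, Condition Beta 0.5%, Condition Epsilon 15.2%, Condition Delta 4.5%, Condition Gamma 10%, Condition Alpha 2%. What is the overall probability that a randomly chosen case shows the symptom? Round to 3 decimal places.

Compute prior × likelihood for every hypothesis:
  Condition Zeta: 0.45 × 0.05 = 0.0225
  Condition Beta: 0.22 × 0.005 = 0.0011
  Condition Epsilon: 0.09 × 0.152 = 0.01368
  Condition Delta: 0.11 × 0.045 = 0.00495
  Condition Gamma: 0.04 × 0.1 = 0.004
  Condition Alpha: 0.09 × 0.02 = 0.0018
P(symptomatic) = 0.0225 + 0.0011 + 0.01368 + 0.00495 + 0.004 + 0.0018 = 0.04803 → 0.048.

0.048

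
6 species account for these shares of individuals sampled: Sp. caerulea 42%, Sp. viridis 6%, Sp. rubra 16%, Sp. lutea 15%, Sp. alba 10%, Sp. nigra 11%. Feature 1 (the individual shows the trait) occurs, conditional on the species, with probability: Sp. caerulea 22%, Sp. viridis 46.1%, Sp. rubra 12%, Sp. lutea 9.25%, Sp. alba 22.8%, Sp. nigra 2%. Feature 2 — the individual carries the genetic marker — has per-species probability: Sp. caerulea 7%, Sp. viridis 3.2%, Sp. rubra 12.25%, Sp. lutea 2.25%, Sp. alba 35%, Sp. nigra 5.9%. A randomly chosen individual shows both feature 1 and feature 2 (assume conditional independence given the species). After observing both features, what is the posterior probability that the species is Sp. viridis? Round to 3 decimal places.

Unnormalized posteriors (prior × likelihood):
  Sp. caerulea: 0.42 × 0.22 × 0.07 = 0.006468
  Sp. viridis: 0.06 × 0.461 × 0.032 = 0.00088512
  Sp. rubra: 0.16 × 0.12 × 0.1225 = 0.002352
  Sp. lutea: 0.15 × 0.0925 × 0.0225 = 0.0003121875
  Sp. alba: 0.1 × 0.228 × 0.35 = 0.00798
  Sp. nigra: 0.11 × 0.02 × 0.059 = 0.0001298
Normalizing constant = 0.0181271075.
P(Sp. viridis | evidence) = 0.00088512 / 0.0181271075 ≈ 0.049.

0.049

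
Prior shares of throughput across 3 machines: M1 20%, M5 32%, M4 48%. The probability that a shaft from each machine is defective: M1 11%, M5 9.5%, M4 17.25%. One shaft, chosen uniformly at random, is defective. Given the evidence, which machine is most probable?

Compute prior × likelihood for every hypothesis:
  M1: 0.2 × 0.11 = 0.022
  M5: 0.32 × 0.095 = 0.0304
  M4: 0.48 × 0.1725 = 0.0828
Total = 0.1352.
Largest term belongs to M4, so M4 is most probable.

M4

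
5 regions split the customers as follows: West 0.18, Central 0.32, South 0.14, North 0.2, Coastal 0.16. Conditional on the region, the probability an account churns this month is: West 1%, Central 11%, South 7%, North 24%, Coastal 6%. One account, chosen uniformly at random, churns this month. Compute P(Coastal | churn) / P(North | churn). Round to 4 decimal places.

Compute prior × likelihood for every hypothesis:
  West: 0.18 × 0.01 = 0.0018
  Central: 0.32 × 0.11 = 0.0352
  South: 0.14 × 0.07 = 0.0098
  North: 0.2 × 0.24 = 0.048
  Coastal: 0.16 × 0.06 = 0.0096
Total = 0.1044.
The ratio is 0.0096 / 0.048 (the normalizer cancels) = 0.2000.

0.2000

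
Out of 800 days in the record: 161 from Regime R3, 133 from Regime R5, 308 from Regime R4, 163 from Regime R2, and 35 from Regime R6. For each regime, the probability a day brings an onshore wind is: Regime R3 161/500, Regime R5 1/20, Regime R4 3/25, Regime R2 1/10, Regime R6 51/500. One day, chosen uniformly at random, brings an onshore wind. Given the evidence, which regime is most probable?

Prior × likelihood for each hypothesis:
  Regime R3: 0.20125 × 0.322 = 0.0648025
  Regime R5: 0.16625 × 0.05 = 0.0083125
  Regime R4: 0.385 × 0.12 = 0.0462
  Regime R2: 0.20375 × 0.1 = 0.020375
  Regime R6: 0.04375 × 0.102 = 0.0044625
Sum = 0.1441525.
Largest term belongs to Regime R3, so Regime R3 is most probable.

Regime R3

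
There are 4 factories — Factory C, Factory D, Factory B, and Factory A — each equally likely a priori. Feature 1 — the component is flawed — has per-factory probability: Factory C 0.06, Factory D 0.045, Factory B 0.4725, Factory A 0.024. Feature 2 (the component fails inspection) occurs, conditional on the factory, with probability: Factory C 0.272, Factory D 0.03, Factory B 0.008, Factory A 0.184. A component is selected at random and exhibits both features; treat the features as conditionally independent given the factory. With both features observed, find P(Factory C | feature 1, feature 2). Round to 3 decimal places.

0.631

Since the prior is uniform, the posterior is proportional to the likelihood:
  Factory C: 0.06 × 0.272 = 0.01632
  Factory D: 0.045 × 0.03 = 0.00135
  Factory B: 0.4725 × 0.008 = 0.00378
  Factory A: 0.024 × 0.184 = 0.004416
Total = 0.025866.
P(Factory C | evidence) = 0.01632 / 0.025866 ≈ 0.631.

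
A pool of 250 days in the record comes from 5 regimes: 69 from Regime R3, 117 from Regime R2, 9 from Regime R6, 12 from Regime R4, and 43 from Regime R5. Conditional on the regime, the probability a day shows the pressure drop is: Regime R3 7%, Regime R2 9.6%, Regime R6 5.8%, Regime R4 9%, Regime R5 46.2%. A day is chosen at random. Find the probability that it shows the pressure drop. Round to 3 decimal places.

By Bayes' rule, posterior ∝ prior × likelihood:
  Regime R3: 0.276 × 0.07 = 0.01932
  Regime R2: 0.468 × 0.096 = 0.044928
  Regime R6: 0.036 × 0.058 = 0.002088
  Regime R4: 0.048 × 0.09 = 0.00432
  Regime R5: 0.172 × 0.462 = 0.079464
P(drop) = 0.01932 + 0.044928 + 0.002088 + 0.00432 + 0.079464 = 0.15012 → 0.150.

0.150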